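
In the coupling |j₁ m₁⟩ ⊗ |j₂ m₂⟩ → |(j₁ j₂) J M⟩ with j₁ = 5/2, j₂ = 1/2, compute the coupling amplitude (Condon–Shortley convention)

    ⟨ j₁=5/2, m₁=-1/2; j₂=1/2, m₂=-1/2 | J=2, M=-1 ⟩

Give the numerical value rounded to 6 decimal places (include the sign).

√[5·1!4!0!/6! · 2!3!0!1!1!3!] = √(12)
  +(−1)^0/∏(0,1,3,0,1,0)! = 1/6  (running 1/6)
⟨..|..⟩ = √(12)·(1/6) = +0.577350

+√(1/3) ≈ +0.577350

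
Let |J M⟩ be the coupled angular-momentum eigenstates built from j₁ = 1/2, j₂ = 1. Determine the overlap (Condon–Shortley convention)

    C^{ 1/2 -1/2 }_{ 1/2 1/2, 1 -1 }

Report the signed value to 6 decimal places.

+√(2/3) ≈ +0.816497

triangle: 1!*0!*1!/3! = 1/6
(j±m)!: 1!*0!*0!*2!*0!*1! = 2
prefactor² = (2J+1)*Δ*N² = 2/3
  k=0: +1/(0!*1!*0!*0!*0!*1!) = 1
Σ = 1  ⇒  CG² = 2/3*1² = 2/3
CG = +√(2/3) = +0.816497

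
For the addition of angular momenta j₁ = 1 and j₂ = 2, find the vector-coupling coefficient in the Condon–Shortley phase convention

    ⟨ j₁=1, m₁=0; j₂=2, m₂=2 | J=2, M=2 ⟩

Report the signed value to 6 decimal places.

√[5·1!1!3!/6! · 1!1!4!0!4!0!] = √(24)
  +(−1)^1/∏(1,0,0,3,1,0)! = -1/6  (running -1/6)
⟨..|..⟩ = √(24)·(-1/6) = -0.816497

-0.816497  (= −√(2/3))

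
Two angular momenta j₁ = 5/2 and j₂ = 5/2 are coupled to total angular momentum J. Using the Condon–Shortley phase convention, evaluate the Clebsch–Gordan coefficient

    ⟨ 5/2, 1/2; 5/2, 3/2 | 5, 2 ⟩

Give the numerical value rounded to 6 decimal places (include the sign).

+√(5/12) ≈ +0.645497

triangle: 0!·5!·5!/11! = 14400/39916800
(j±m)!: 3!·2!·4!·1!·7!·3! = 8709120
prefactor² = (2J+1)·Δ·N² = 34560
  k=0: +1/(0!·0!·2!·4!·3!·1!) = 1/288
Σ = 1/288  ⇒  CG² = 34560·1/288² = 5/12
CG = +√(5/12) = +0.645497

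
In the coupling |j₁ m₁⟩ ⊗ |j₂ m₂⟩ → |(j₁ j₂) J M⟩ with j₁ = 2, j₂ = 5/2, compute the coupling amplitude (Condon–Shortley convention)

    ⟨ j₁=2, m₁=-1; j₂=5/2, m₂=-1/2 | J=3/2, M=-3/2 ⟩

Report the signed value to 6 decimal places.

+0.507093  (= +√(9/35))

j₁+j₂−J=3  J+j₁−j₂=1  J−j₁+j₂=2  j₁+j₂+J+1=7
(j₁±m₁, j₂±m₂, J±M) = (1,3,2,3,0,3)
P² = 144/35
sum k=2..2:
  [2] +1/4 = 1/4
S = 1/4
C² = P²·S² = 9/35 ; C = +0.507093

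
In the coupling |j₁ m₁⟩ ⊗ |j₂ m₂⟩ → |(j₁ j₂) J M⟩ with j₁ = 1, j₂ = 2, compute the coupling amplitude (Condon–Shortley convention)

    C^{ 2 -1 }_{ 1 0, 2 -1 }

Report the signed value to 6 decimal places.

√[5·1!1!3!/6! · 1!1!1!3!1!3!] = √(3/2)
  +(−1)^0/∏(0,1,1,1,0,2)! = 1/2  (running 1/2)
  +(−1)^1/∏(1,0,0,0,1,3)! = -1/6  (running 1/3)
⟨..|..⟩ = √(3/2)·(1/3) = +0.408248

+√(1/6) = +0.408248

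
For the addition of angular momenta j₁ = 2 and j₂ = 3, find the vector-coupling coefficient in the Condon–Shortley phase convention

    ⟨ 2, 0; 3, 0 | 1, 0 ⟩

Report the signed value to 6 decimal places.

+0.507093  (= +√(9/35))

√[3·4!0!2!/7! · 2!2!3!3!1!1!] = √(144/35)
  +(−1)^2/∏(2,2,0,1,0,1)! = 1/4  (running 1/4)
⟨..|..⟩ = √(144/35)·(1/4) = +0.507093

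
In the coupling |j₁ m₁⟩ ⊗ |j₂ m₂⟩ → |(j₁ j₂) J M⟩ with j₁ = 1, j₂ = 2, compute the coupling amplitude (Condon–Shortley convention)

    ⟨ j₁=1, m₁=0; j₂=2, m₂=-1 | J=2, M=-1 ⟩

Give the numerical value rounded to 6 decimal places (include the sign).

√[5·1!1!3!/6! · 1!1!1!3!1!3!] = √(3/2)
  +(−1)^0/∏(0,1,1,1,0,2)! = 1/2  (running 1/2)
  +(−1)^1/∏(1,0,0,0,1,3)! = -1/6  (running 1/3)
⟨..|..⟩ = √(3/2)·(1/3) = +0.408248

+√(1/6) ≈ +0.408248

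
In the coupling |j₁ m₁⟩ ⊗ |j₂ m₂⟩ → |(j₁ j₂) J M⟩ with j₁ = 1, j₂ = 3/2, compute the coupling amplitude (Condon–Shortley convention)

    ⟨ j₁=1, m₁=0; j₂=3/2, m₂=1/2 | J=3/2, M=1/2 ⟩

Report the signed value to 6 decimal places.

√[4·1!1!2!/5! · 1!1!2!1!2!1!] = √(4/15)
  +(−1)^0/∏(0,1,1,2,0,0)! = 1/2  (running 1/2)
  +(−1)^1/∏(1,0,0,1,1,1)! = -1  (running -1/2)
⟨..|..⟩ = √(4/15)·(-1/2) = -0.258199

−√(1/15) ≈ -0.258199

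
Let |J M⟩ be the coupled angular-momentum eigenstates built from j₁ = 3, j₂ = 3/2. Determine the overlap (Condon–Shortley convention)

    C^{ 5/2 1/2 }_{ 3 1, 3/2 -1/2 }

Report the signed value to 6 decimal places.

-0.119523

√[6·2!4!1!/8! · 4!2!1!2!3!2!] = √(288/35)
  +(−1)^0/∏(0,2,2,1,2,0)! = 1/8  (running 1/8)
  +(−1)^1/∏(1,1,1,0,3,1)! = -1/6  (running -1/24)
⟨..|..⟩ = √(288/35)·(-1/24) = -0.119523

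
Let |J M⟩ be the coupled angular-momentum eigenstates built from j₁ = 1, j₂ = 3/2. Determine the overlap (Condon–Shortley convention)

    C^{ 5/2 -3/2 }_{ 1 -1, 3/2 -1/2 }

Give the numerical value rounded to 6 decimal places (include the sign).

triangle: 0!*2!*3!/6! = 12/720
(j±m)!: 0!*2!*1!*2!*1!*4! = 96
prefactor² = (2J+1)*Δ*N² = 48/5
  k=0: +1/(0!*0!*2!*1!*0!*2!) = 1/4
Σ = 1/4  ⇒  CG² = 48/5*1/4² = 3/5
CG = +√(3/5) = +0.774597

+√(3/5) ≈ +0.774597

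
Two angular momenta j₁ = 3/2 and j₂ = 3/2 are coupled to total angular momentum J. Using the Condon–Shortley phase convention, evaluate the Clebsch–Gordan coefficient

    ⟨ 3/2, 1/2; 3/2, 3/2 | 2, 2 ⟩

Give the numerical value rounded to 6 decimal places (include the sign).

triangle: 1!·2!·2!/6! = 4/720
(j±m)!: 2!·1!·3!·0!·4!·0! = 288
prefactor² = (2J+1)·Δ·N² = 8
  k=1: −1/(1!·0!·0!·2!·2!·0!) = -1/4
Σ = -1/4  ⇒  CG² = 8·(-1/4)² = 1/2
CG = −√(1/2) = -0.707107

−√(1/2) ≈ -0.707107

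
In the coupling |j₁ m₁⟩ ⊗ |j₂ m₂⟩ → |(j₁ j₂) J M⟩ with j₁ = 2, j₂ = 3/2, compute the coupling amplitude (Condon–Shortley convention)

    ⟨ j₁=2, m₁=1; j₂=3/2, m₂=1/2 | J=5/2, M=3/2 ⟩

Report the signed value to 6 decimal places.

j₁+j₂−J=1  J+j₁−j₂=3  J−j₁+j₂=2  j₁+j₂+J+1=7
(j₁±m₁, j₂±m₂, J±M) = (3,1,2,1,4,1)
P² = 144/35
sum k=0..1:
  [0] +1/4 = 1/4
  [1] −1/6 = -1/6
S = 1/12
C² = P²·S² = 1/35 ; C = +0.169031

+0.169031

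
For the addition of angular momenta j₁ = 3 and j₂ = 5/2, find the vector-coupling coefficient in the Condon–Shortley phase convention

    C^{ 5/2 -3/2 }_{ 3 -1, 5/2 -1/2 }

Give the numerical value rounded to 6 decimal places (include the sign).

triangle: 3!×3!×2!/9! = 72/362880
(j±m)!: 2!×4!×2!×3!×1!×4! = 13824
prefactor² = (2J+1)×Δ×N² = 576/35
  k=1: −1/(1!×2!×3!×1!×0!×1!) = -1/12
  k=2: +1/(2!×1!×2!×0!×1!×2!) = 1/8
Σ = 1/24  ⇒  CG² = 576/35×1/24² = 1/35
CG = +√(1/35) = +0.169031

+√(1/35) = +0.169031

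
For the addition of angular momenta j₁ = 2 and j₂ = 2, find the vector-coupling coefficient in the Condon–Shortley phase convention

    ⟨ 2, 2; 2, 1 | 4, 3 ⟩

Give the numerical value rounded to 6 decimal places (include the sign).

triangle: 0!·4!·4!/9! = 576/362880
(j±m)!: 4!·0!·3!·1!·7!·1! = 725760
prefactor² = (2J+1)·Δ·N² = 10368
  k=0: +1/(0!·0!·0!·3!·4!·1!) = 1/144
Σ = 1/144  ⇒  CG² = 10368·1/144² = 1/2
CG = +√(1/2) = +0.707107

+0.707107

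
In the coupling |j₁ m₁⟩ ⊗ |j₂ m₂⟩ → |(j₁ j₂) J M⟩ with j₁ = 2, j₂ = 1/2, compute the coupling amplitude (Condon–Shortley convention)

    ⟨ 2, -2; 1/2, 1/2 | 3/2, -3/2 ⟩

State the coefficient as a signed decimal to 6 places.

triangle: 1!*3!*0!/5! = 6/120
(j±m)!: 0!*4!*1!*0!*0!*3! = 144
prefactor² = (2J+1)*Δ*N² = 144/5
  k=1: −1/(1!*0!*3!*0!*0!*0!) = -1/6
Σ = -1/6  ⇒  CG² = 144/5*(-1/6)² = 4/5
CG = −√(4/5) = -0.894427

-0.894427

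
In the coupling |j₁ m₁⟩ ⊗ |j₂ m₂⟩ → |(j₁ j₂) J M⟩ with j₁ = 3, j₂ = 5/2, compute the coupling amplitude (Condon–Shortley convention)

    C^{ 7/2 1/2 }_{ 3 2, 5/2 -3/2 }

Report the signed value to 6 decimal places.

j₁+j₂−J=2  J+j₁−j₂=4  J−j₁+j₂=3  j₁+j₂+J+1=10
(j₁±m₁, j₂±m₂, J±M) = (5,1,1,4,4,3)
P² = 9216/35
sum k=0..1:
  [0] +1/24 = 1/24
  [1] −1/144 = -1/144
S = 5/144
C² = P²·S² = 20/63 ; C = +0.563436

+√(20/63) = +0.563436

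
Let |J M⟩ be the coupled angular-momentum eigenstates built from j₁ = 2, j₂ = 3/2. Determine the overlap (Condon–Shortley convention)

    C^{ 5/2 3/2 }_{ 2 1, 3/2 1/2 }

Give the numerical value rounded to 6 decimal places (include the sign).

triangle: 1!*3!*2!/7! = 12/5040
(j±m)!: 3!*1!*2!*1!*4!*1! = 288
prefactor² = (2J+1)*Δ*N² = 144/35
  k=0: +1/(0!*1!*1!*2!*2!*0!) = 1/4
  k=1: −1/(1!*0!*0!*1!*3!*1!) = -1/6
Σ = 1/12  ⇒  CG² = 144/35*1/12² = 1/35
CG = +√(1/35) = +0.169031

+0.169031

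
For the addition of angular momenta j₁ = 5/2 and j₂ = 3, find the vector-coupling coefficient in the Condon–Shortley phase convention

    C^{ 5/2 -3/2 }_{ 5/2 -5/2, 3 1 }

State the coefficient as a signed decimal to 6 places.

j₁+j₂−J=3  J+j₁−j₂=2  J−j₁+j₂=3  j₁+j₂+J+1=9
(j₁±m₁, j₂±m₂, J±M) = (0,5,4,2,1,4)
P² = 1152/7
sum k=3..3:
  [3] −1/24 = -1/24
S = -1/24
C² = P²·S² = 2/7 ; C = -0.534522

−√(2/7) = -0.534522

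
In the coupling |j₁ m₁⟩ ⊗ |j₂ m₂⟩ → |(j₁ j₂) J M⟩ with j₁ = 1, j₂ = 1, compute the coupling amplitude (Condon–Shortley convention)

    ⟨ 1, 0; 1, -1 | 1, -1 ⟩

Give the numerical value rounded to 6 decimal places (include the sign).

+0.707107

j₁+j₂−J=1  J+j₁−j₂=1  J−j₁+j₂=1  j₁+j₂+J+1=4
(j₁±m₁, j₂±m₂, J±M) = (1,1,0,2,0,2)
P² = 1/2
sum k=0..0:
  [0] +1/1 = 1
S = 1
C² = P²·S² = 1/2 ; C = +0.707107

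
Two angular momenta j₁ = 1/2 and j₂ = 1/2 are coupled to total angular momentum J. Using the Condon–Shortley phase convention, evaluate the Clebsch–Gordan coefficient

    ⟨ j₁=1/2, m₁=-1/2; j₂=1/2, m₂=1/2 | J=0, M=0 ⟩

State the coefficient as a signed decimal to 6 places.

√[1·1!0!0!/2! · 0!1!1!0!0!0!] = √(1/2)
  +(−1)^1/∏(1,0,0,0,0,0)! = -1  (running -1)
⟨..|..⟩ = √(1/2)·(-1) = -0.707107

-0.707107  (= −√(1/2))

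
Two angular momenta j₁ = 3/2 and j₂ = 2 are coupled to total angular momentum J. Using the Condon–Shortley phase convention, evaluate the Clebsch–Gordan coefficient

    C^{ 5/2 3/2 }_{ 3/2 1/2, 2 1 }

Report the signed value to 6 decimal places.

j₁+j₂−J=1  J+j₁−j₂=2  J−j₁+j₂=3  j₁+j₂+J+1=7
(j₁±m₁, j₂±m₂, J±M) = (2,1,3,1,4,1)
P² = 144/35
sum k=0..1:
  [0] +1/6 = 1/6
  [1] −1/4 = -1/4
S = -1/12
C² = P²·S² = 1/35 ; C = -0.169031

-0.169031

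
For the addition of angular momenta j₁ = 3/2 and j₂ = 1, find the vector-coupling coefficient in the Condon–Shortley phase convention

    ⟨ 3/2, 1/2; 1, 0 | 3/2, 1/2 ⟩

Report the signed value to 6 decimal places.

+√(1/15) = +0.258199

√[4·1!2!1!/5! · 2!1!1!1!2!1!] = √(4/15)
  +(−1)^0/∏(0,1,1,1,1,0)! = 1  (running 1)
  +(−1)^1/∏(1,0,0,0,2,1)! = -1/2  (running 1/2)
⟨..|..⟩ = √(4/15)·(1/2) = +0.258199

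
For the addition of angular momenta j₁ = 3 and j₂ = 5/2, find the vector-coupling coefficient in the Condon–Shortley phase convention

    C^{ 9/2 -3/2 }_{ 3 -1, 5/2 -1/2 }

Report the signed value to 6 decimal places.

√[10·1!5!4!/11! · 2!4!2!3!3!6!] = √(138240/77)
  +(−1)^0/∏(0,1,4,2,1,2)! = 1/96  (running 1/96)
  +(−1)^1/∏(1,0,3,1,2,3)! = -1/72  (running -1/288)
⟨..|..⟩ = √(138240/77)·(-1/288) = -0.147122

−√(5/231) ≈ -0.147122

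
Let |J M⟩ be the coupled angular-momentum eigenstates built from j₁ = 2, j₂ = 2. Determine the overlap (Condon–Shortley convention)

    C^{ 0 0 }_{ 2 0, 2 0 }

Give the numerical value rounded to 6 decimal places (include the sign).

√[1·4!0!0!/5! · 2!2!2!2!0!0!] = √(16/5)
  +(−1)^2/∏(2,2,0,0,0,0)! = 1/4  (running 1/4)
⟨..|..⟩ = √(16/5)·(1/4) = +0.447214

+0.447214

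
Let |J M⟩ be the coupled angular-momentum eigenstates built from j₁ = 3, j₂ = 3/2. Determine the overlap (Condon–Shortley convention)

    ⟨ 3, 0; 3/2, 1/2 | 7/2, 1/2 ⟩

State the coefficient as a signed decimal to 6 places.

-0.308607

j₁+j₂−J=1  J+j₁−j₂=5  J−j₁+j₂=2  j₁+j₂+J+1=9
(j₁±m₁, j₂±m₂, J±M) = (3,3,2,1,4,3)
P² = 384/7
sum k=0..1:
  [0] +1/24 = 1/24
  [1] −1/12 = -1/12
S = -1/24
C² = P²·S² = 2/21 ; C = -0.308607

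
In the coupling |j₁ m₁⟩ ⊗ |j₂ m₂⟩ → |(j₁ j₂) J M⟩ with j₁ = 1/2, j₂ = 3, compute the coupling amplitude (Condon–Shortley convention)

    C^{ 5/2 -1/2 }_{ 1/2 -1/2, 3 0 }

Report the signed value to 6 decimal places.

−√(3/7) = -0.654654

√[6·1!0!5!/7! · 0!1!3!3!2!3!] = √(432/7)
  +(−1)^1/∏(1,0,0,2,0,3)! = -1/12  (running -1/12)
⟨..|..⟩ = √(432/7)·(-1/12) = -0.654654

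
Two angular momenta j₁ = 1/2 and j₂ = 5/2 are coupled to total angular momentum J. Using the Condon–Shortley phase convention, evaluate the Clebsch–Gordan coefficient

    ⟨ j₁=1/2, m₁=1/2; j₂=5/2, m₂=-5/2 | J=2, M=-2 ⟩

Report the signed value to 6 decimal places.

+√(5/6) = +0.912871

j₁+j₂−J=1  J+j₁−j₂=0  J−j₁+j₂=4  j₁+j₂+J+1=6
(j₁±m₁, j₂±m₂, J±M) = (1,0,0,5,0,4)
P² = 480
sum k=0..0:
  [0] +1/24 = 1/24
S = 1/24
C² = P²·S² = 5/6 ; C = +0.912871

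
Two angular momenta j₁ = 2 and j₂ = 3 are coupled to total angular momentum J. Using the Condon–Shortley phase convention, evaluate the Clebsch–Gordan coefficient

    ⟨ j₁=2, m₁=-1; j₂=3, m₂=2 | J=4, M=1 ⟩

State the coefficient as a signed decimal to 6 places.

−√(7/20) ≈ -0.591608

triangle: 1!*3!*5!/10! = 720/3628800
(j±m)!: 1!*3!*5!*1!*5!*3! = 518400
prefactor² = (2J+1)*Δ*N² = 6480/7
  k=0: +1/(0!*1!*3!*5!*0!*0!) = 1/720
  k=1: −1/(1!*0!*2!*4!*1!*1!) = -1/48
Σ = -7/360  ⇒  CG² = 6480/7*(-7/360)² = 7/20
CG = −√(7/20) = -0.591608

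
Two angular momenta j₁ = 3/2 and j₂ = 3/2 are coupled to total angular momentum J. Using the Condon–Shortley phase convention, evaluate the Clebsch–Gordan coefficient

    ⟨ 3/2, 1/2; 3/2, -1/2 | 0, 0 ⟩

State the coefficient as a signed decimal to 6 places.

triangle: 3!×0!×0!/4! = 6/24
(j±m)!: 2!×1!×1!×2!×0!×0! = 4
prefactor² = (2J+1)×Δ×N² = 1
  k=1: −1/(1!×2!×0!×0!×0!×0!) = -1/2
Σ = -1/2  ⇒  CG² = 1×(-1/2)² = 1/4
CG = −√(1/4) = -0.500000

-0.500000  (= −√(1/4))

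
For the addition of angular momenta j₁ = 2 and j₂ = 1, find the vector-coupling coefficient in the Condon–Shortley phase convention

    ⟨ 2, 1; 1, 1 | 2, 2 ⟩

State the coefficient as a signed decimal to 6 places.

-0.577350

j₁+j₂−J=1  J+j₁−j₂=3  J−j₁+j₂=1  j₁+j₂+J+1=6
(j₁±m₁, j₂±m₂, J±M) = (3,1,2,0,4,0)
P² = 12
sum k=1..1:
  [1] −1/6 = -1/6
S = -1/6
C² = P²·S² = 1/3 ; C = -0.577350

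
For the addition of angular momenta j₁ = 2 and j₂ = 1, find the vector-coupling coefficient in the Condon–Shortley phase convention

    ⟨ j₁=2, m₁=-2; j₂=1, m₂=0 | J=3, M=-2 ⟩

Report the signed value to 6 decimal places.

+0.577350

j₁+j₂−J=0  J+j₁−j₂=4  J−j₁+j₂=2  j₁+j₂+J+1=7
(j₁±m₁, j₂±m₂, J±M) = (0,4,1,1,1,5)
P² = 192
sum k=0..0:
  [0] +1/24 = 1/24
S = 1/24
C² = P²·S² = 1/3 ; C = +0.577350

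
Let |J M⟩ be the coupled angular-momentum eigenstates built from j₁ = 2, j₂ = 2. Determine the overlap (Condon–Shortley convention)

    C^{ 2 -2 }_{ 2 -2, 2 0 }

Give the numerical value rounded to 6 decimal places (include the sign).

triangle: 2!·2!·2!/7! = 8/5040
(j±m)!: 0!·4!·2!·2!·0!·4! = 2304
prefactor² = (2J+1)·Δ·N² = 128/7
  k=2: +1/(2!·0!·2!·0!·0!·2!) = 1/8
Σ = 1/8  ⇒  CG² = 128/7·1/8² = 2/7
CG = +√(2/7) = +0.534522

+0.534522  (= +√(2/7))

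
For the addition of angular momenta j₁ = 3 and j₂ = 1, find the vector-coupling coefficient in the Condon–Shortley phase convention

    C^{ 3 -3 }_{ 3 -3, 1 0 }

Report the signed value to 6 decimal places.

j₁+j₂−J=1  J+j₁−j₂=5  J−j₁+j₂=1  j₁+j₂+J+1=8
(j₁±m₁, j₂±m₂, J±M) = (0,6,1,1,0,6)
P² = 10800
sum k=1..1:
  [1] −1/120 = -1/120
S = -1/120
C² = P²·S² = 3/4 ; C = -0.866025

-0.866025  (= −√(3/4))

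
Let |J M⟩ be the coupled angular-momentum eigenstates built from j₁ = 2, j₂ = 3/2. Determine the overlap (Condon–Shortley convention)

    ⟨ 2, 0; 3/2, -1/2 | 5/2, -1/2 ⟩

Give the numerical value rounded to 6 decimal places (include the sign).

triangle: 1!*3!*2!/7! = 12/5040
(j±m)!: 2!*2!*1!*2!*2!*3! = 96
prefactor² = (2J+1)*Δ*N² = 48/35
  k=0: +1/(0!*1!*2!*1!*1!*1!) = 1/2
  k=1: −1/(1!*0!*1!*0!*2!*2!) = -1/4
Σ = 1/4  ⇒  CG² = 48/35*1/4² = 3/35
CG = +√(3/35) = +0.292770

+√(3/35) ≈ +0.292770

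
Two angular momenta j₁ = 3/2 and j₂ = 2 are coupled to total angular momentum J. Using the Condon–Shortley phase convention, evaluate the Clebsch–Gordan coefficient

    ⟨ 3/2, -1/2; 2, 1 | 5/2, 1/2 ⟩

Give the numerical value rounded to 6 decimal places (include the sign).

j₁+j₂−J=1  J+j₁−j₂=2  J−j₁+j₂=3  j₁+j₂+J+1=7
(j₁±m₁, j₂±m₂, J±M) = (1,2,3,1,3,2)
P² = 72/35
sum k=0..1:
  [0] +1/12 = 1/12
  [1] −1/2 = -1/2
S = -5/12
C² = P²·S² = 5/14 ; C = -0.597614

−√(5/14) = -0.597614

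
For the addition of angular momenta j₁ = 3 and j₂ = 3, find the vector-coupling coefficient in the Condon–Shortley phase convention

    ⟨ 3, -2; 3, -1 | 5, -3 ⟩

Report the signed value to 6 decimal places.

triangle: 1!*5!*5!/12! = 14400/479001600
(j±m)!: 1!*5!*2!*4!*2!*8! = 464486400
prefactor² = (2J+1)*Δ*N² = 153600
  k=0: +1/(0!*1!*5!*2!*0!*3!) = 1/1440
  k=1: −1/(1!*0!*4!*1!*1!*4!) = -1/576
Σ = -1/960  ⇒  CG² = 153600*(-1/960)² = 1/6
CG = −√(1/6) = -0.408248

-0.408248  (= −√(1/6))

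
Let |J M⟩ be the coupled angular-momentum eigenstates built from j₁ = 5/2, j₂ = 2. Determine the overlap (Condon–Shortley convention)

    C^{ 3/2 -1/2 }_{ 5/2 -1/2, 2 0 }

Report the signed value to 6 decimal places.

+0.239046

√[4·3!2!1!/7! · 2!3!2!2!1!2!] = √(32/35)
  +(−1)^1/∏(1,2,2,1,0,0)! = -1/4  (running -1/4)
  +(−1)^2/∏(2,1,1,0,1,1)! = 1/2  (running 1/4)
⟨..|..⟩ = √(32/35)·(1/4) = +0.239046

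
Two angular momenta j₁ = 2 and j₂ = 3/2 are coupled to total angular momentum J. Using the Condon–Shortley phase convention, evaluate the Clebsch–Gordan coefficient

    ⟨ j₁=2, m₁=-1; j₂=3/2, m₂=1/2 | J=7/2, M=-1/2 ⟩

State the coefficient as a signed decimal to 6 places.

+√(12/35) = +0.585540

j₁+j₂−J=0  J+j₁−j₂=4  J−j₁+j₂=3  j₁+j₂+J+1=8
(j₁±m₁, j₂±m₂, J±M) = (1,3,2,1,3,4)
P² = 1728/35
sum k=0..0:
  [0] +1/12 = 1/12
S = 1/12
C² = P²·S² = 12/35 ; C = +0.585540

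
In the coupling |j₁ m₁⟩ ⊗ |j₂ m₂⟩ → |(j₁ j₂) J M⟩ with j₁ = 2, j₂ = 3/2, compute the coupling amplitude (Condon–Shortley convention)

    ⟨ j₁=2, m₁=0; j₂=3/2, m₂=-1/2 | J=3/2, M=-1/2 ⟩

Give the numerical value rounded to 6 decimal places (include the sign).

√[4·2!2!1!/6! · 2!2!1!2!1!2!] = √(16/45)
  +(−1)^0/∏(0,2,2,1,0,0)! = 1/4  (running 1/4)
  +(−1)^1/∏(1,1,1,0,1,1)! = -1  (running -3/4)
⟨..|..⟩ = √(16/45)·(-3/4) = -0.447214

−√(1/5) ≈ -0.447214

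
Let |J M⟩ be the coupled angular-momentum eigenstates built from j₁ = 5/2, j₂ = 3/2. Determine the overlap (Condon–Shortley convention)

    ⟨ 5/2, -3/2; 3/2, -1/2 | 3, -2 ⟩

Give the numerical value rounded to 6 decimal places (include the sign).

-0.288675  (= −√(1/12))

√[7·1!4!2!/8! · 1!4!1!2!1!5!] = √(48)
  +(−1)^0/∏(0,1,4,1,0,1)! = 1/24  (running 1/24)
  +(−1)^1/∏(1,0,3,0,1,2)! = -1/12  (running -1/24)
⟨..|..⟩ = √(48)·(-1/24) = -0.288675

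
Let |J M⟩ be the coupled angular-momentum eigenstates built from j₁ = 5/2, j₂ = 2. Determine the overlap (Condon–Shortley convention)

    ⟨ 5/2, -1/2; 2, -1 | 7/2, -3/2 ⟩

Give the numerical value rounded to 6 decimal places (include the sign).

+√(2/21) ≈ +0.308607

triangle: 1!*4!*3!/9! = 144/362880
(j±m)!: 2!*3!*1!*3!*2!*5! = 17280
prefactor² = (2J+1)*Δ*N² = 384/7
  k=0: +1/(0!*1!*3!*1!*1!*2!) = 1/12
  k=1: −1/(1!*0!*2!*0!*2!*3!) = -1/24
Σ = 1/24  ⇒  CG² = 384/7*1/24² = 2/21
CG = +√(2/21) = +0.308607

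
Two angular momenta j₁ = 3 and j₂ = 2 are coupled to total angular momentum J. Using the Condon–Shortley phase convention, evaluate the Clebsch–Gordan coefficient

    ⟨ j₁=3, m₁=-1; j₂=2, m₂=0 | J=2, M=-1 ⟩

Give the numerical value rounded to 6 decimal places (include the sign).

√[5·3!3!1!/8! · 2!4!2!2!1!3!] = √(36/7)
  +(−1)^1/∏(1,2,3,1,0,0)! = -1/12  (running -1/12)
  +(−1)^2/∏(2,1,2,0,1,1)! = 1/4  (running 1/6)
⟨..|..⟩ = √(36/7)·(1/6) = +0.377964

+√(1/7) ≈ +0.377964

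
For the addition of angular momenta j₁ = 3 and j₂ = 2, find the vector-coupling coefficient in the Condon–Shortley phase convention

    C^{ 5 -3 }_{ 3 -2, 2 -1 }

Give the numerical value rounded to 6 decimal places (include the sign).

j₁+j₂−J=0  J+j₁−j₂=6  J−j₁+j₂=4  j₁+j₂+J+1=11
(j₁±m₁, j₂±m₂, J±M) = (1,5,1,3,2,8)
P² = 276480
sum k=0..0:
  [0] +1/720 = 1/720
S = 1/720
C² = P²·S² = 8/15 ; C = +0.730297

+0.730297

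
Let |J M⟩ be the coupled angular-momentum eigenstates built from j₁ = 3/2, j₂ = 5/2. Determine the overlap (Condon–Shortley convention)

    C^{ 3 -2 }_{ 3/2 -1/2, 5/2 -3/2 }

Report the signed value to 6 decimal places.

+0.288675  (= +√(1/12))

triangle: 1!*2!*4!/8! = 48/40320
(j±m)!: 1!*2!*1!*4!*1!*5! = 5760
prefactor² = (2J+1)*Δ*N² = 48
  k=0: +1/(0!*1!*2!*1!*0!*3!) = 1/12
  k=1: −1/(1!*0!*1!*0!*1!*4!) = -1/24
Σ = 1/24  ⇒  CG² = 48*1/24² = 1/12
CG = +√(1/12) = +0.288675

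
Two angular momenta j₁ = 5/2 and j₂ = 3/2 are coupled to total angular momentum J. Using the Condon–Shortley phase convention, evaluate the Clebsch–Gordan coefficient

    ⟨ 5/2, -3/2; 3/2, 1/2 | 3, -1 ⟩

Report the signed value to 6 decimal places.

triangle: 1!·4!·2!/8! = 48/40320
(j±m)!: 1!·4!·2!·1!·2!·4! = 2304
prefactor² = (2J+1)·Δ·N² = 96/5
  k=0: +1/(0!·1!·4!·2!·0!·0!) = 1/48
  k=1: −1/(1!·0!·3!·1!·1!·1!) = -1/6
Σ = -7/48  ⇒  CG² = 96/5·(-7/48)² = 49/120
CG = −√(49/120) = -0.639010

−√(49/120) ≈ -0.639010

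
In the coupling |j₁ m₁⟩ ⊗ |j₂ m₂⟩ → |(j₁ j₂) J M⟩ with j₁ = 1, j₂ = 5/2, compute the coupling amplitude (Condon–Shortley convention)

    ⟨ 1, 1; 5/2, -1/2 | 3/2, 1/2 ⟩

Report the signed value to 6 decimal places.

triangle: 2!·0!·3!/6! = 12/720
(j±m)!: 2!·0!·2!·3!·2!·1! = 48
prefactor² = (2J+1)·Δ·N² = 16/5
  k=0: +1/(0!·2!·0!·2!·0!·1!) = 1/4
Σ = 1/4  ⇒  CG² = 16/5·1/4² = 1/5
CG = +√(1/5) = +0.447214

+0.447214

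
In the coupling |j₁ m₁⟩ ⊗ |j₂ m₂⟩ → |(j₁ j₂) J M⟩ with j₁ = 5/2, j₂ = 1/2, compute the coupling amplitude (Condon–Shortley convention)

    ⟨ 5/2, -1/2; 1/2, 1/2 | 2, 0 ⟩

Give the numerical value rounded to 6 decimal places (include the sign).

√[5·1!4!0!/6! · 2!3!1!0!2!2!] = √(8)
  +(−1)^1/∏(1,0,2,0,2,0)! = -1/4  (running -1/4)
⟨..|..⟩ = √(8)·(-1/4) = -0.707107

-0.707107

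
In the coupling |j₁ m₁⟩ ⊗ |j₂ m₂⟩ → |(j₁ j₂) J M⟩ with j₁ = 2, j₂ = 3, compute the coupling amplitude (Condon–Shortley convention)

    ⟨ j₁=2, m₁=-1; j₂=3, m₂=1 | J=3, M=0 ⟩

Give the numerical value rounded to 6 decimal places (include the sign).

√[7·2!2!4!/9! · 1!3!4!2!3!3!] = √(96/5)
  +(−1)^1/∏(1,1,2,3,0,1)! = -1/12  (running -1/12)
  +(−1)^2/∏(2,0,1,2,1,2)! = 1/8  (running 1/24)
⟨..|..⟩ = √(96/5)·(1/24) = +0.182574

+0.182574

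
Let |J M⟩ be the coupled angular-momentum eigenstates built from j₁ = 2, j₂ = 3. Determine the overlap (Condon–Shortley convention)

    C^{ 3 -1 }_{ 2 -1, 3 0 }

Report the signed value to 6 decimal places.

triangle: 2!*2!*4!/9! = 96/362880
(j±m)!: 1!*3!*3!*3!*2!*4! = 10368
prefactor² = (2J+1)*Δ*N² = 96/5
  k=1: −1/(1!*1!*2!*2!*0!*2!) = -1/8
  k=2: +1/(2!*0!*1!*1!*1!*3!) = 1/12
Σ = -1/24  ⇒  CG² = 96/5*(-1/24)² = 1/30
CG = −√(1/30) = -0.182574

−√(1/30) = -0.182574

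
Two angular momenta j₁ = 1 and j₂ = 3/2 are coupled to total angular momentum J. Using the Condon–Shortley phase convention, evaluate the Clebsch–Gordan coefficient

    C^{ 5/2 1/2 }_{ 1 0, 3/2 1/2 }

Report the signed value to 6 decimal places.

triangle: 0!·2!·3!/6! = 12/720
(j±m)!: 1!·1!·2!·1!·3!·2! = 24
prefactor² = (2J+1)·Δ·N² = 12/5
  k=0: +1/(0!·0!·1!·2!·1!·1!) = 1/2
Σ = 1/2  ⇒  CG² = 12/5·1/2² = 3/5
CG = +√(3/5) = +0.774597

+√(3/5) ≈ +0.774597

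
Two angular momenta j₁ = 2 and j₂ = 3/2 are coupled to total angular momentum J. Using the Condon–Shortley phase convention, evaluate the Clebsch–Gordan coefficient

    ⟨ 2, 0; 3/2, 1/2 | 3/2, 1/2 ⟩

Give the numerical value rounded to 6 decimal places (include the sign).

-0.447214  (= −√(1/5))

triangle: 2!×2!×1!/6! = 4/720
(j±m)!: 2!×2!×2!×1!×2!×1! = 16
prefactor² = (2J+1)×Δ×N² = 16/45
  k=1: −1/(1!×1!×1!×1!×1!×0!) = -1
  k=2: +1/(2!×0!×0!×0!×2!×1!) = 1/4
Σ = -3/4  ⇒  CG² = 16/45×(-3/4)² = 1/5
CG = −√(1/5) = -0.447214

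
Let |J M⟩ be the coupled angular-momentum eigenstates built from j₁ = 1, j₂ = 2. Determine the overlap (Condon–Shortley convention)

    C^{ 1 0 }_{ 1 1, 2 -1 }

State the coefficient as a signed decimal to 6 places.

√[3·2!0!2!/5! · 2!0!1!3!1!1!] = √(6/5)
  +(−1)^0/∏(0,2,0,1,0,1)! = 1/2  (running 1/2)
⟨..|..⟩ = √(6/5)·(1/2) = +0.547723

+0.547723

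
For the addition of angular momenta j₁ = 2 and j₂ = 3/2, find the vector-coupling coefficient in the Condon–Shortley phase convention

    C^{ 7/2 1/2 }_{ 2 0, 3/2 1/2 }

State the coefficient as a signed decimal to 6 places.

+√(18/35) = +0.717137

j₁+j₂−J=0  J+j₁−j₂=4  J−j₁+j₂=3  j₁+j₂+J+1=8
(j₁±m₁, j₂±m₂, J±M) = (2,2,2,1,4,3)
P² = 1152/35
sum k=0..0:
  [0] +1/8 = 1/8
S = 1/8
C² = P²·S² = 18/35 ; C = +0.717137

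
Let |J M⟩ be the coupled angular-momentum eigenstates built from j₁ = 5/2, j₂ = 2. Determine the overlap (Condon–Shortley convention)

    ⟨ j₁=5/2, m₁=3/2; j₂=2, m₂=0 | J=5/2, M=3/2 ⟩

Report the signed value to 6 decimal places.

j₁+j₂−J=2  J+j₁−j₂=3  J−j₁+j₂=2  j₁+j₂+J+1=8
(j₁±m₁, j₂±m₂, J±M) = (4,1,2,2,4,1)
P² = 288/35
sum k=0..1:
  [0] +1/8 = 1/8
  [1] −1/6 = -1/6
S = -1/24
C² = P²·S² = 1/70 ; C = -0.119523

-0.119523  (= −√(1/70))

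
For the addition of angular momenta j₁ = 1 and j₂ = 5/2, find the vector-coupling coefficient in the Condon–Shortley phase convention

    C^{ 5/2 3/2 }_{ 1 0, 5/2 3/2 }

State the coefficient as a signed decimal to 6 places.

√[6·1!1!4!/7! · 1!1!4!1!4!1!] = √(576/35)
  +(−1)^0/∏(0,1,1,4,0,0)! = 1/24  (running 1/24)
  +(−1)^1/∏(1,0,0,3,1,1)! = -1/6  (running -1/8)
⟨..|..⟩ = √(576/35)·(-1/8) = -0.507093

−√(9/35) ≈ -0.507093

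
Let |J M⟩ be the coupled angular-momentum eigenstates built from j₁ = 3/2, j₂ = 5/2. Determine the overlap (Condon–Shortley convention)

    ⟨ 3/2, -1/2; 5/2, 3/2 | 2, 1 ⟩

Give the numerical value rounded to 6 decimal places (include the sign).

+√(1/42) ≈ +0.154303

triangle: 2!·1!·3!/7! = 12/5040
(j±m)!: 1!·2!·4!·1!·3!·1! = 288
prefactor² = (2J+1)·Δ·N² = 24/7
  k=1: −1/(1!·1!·1!·3!·0!·0!) = -1/6
  k=2: +1/(2!·0!·0!·2!·1!·1!) = 1/4
Σ = 1/12  ⇒  CG² = 24/7·1/12² = 1/42
CG = +√(1/42) = +0.154303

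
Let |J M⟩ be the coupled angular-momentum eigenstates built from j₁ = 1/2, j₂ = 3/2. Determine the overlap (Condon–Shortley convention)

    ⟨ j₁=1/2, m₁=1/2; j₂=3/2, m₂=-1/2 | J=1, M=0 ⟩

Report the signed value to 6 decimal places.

+0.707107  (= +√(1/2))

√[3·1!0!2!/4! · 1!0!1!2!1!1!] = √(1/2)
  +(−1)^0/∏(0,1,0,1,0,1)! = 1  (running 1)
⟨..|..⟩ = √(1/2)·(1) = +0.707107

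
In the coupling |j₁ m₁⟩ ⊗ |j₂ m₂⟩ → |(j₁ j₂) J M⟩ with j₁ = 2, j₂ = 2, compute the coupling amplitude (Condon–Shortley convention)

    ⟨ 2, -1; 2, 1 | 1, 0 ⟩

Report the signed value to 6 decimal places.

triangle: 3!*1!*1!/6! = 6/720
(j±m)!: 1!*3!*3!*1!*1!*1! = 36
prefactor² = (2J+1)*Δ*N² = 9/10
  k=2: +1/(2!*1!*1!*1!*0!*0!) = 1/2
  k=3: −1/(3!*0!*0!*0!*1!*1!) = -1/6
Σ = 1/3  ⇒  CG² = 9/10*1/3² = 1/10
CG = +√(1/10) = +0.316228

+√(1/10) = +0.316228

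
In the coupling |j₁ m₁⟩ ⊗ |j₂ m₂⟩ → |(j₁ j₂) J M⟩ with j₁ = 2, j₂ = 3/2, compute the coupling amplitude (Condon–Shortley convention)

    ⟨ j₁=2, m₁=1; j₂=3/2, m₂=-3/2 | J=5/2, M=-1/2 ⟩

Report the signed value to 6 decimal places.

√[6·1!3!2!/7! · 3!1!0!3!2!3!] = √(216/35)
  +(−1)^0/∏(0,1,1,0,2,2)! = 1/4  (running 1/4)
⟨..|..⟩ = √(216/35)·(1/4) = +0.621059

+0.621059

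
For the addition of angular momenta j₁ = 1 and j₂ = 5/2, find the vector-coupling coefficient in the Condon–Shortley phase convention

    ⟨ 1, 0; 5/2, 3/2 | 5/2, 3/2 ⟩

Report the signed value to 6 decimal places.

−√(9/35) = -0.507093

√[6·1!1!4!/7! · 1!1!4!1!4!1!] = √(576/35)
  +(−1)^0/∏(0,1,1,4,0,0)! = 1/24  (running 1/24)
  +(−1)^1/∏(1,0,0,3,1,1)! = -1/6  (running -1/8)
⟨..|..⟩ = √(576/35)·(-1/8) = -0.507093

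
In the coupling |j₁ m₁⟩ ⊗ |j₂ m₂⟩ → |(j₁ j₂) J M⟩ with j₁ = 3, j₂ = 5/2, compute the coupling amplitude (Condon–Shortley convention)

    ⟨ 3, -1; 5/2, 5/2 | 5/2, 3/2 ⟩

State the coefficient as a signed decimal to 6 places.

−√(2/7) = -0.534522

triangle: 3!×3!×2!/9! = 72/362880
(j±m)!: 2!×4!×5!×0!×4!×1! = 138240
prefactor² = (2J+1)×Δ×N² = 1152/7
  k=3: −1/(3!×0!×1!×2!×2!×0!) = -1/24
Σ = -1/24  ⇒  CG² = 1152/7×(-1/24)² = 2/7
CG = −√(2/7) = -0.534522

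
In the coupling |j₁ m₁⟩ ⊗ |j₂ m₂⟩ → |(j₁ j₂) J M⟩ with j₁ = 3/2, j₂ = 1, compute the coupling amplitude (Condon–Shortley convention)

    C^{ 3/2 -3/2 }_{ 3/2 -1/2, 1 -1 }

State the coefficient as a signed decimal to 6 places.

triangle: 1!×2!×1!/5! = 2/120
(j±m)!: 1!×2!×0!×2!×0!×3! = 24
prefactor² = (2J+1)×Δ×N² = 8/5
  k=0: +1/(0!×1!×2!×0!×0!×1!) = 1/2
Σ = 1/2  ⇒  CG² = 8/5×1/2² = 2/5
CG = +√(2/5) = +0.632456

+√(2/5) = +0.632456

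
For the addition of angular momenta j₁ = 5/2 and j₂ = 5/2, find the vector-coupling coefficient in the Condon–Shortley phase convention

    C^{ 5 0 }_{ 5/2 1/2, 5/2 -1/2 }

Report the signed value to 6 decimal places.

+0.629941  (= +√(25/63))

√[11·0!5!5!/11! · 3!2!2!3!5!5!] = √(57600/7)
  +(−1)^0/∏(0,0,2,2,3,3)! = 1/144  (running 1/144)
⟨..|..⟩ = √(57600/7)·(1/144) = +0.629941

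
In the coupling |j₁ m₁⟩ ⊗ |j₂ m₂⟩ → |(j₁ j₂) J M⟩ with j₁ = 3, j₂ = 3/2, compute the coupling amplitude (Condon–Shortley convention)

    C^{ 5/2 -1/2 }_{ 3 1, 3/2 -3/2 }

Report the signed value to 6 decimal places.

√[6·2!4!1!/8! · 4!2!0!3!2!3!] = √(864/35)
  +(−1)^0/∏(0,2,2,0,2,1)! = 1/8  (running 1/8)
⟨..|..⟩ = √(864/35)·(1/8) = +0.621059

+0.621059  (= +√(27/70))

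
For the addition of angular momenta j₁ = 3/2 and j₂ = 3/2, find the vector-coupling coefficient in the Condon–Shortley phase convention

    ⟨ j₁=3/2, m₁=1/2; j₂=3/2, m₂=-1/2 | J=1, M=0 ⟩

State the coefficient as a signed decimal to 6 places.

√[3·2!1!1!/5! · 2!1!1!2!1!1!] = √(1/5)
  +(−1)^0/∏(0,2,1,1,0,0)! = 1/2  (running 1/2)
  +(−1)^1/∏(1,1,0,0,1,1)! = -1  (running -1/2)
⟨..|..⟩ = √(1/5)·(-1/2) = -0.223607

−√(1/20) ≈ -0.223607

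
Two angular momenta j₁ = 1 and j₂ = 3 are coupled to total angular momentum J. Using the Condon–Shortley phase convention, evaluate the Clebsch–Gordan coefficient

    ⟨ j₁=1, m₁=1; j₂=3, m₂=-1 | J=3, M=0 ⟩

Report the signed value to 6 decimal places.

+0.707107  (= +√(1/2))

triangle: 1!·1!·5!/8! = 120/40320
(j±m)!: 2!·0!·2!·4!·3!·3! = 3456
prefactor² = (2J+1)·Δ·N² = 72
  k=0: +1/(0!·1!·0!·2!·1!·3!) = 1/12
Σ = 1/12  ⇒  CG² = 72·1/12² = 1/2
CG = +√(1/2) = +0.707107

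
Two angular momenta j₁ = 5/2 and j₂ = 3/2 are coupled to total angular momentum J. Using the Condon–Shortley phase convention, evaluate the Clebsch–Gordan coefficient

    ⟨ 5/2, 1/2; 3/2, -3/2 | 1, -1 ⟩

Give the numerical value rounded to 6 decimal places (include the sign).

j₁+j₂−J=3  J+j₁−j₂=2  J−j₁+j₂=0  j₁+j₂+J+1=6
(j₁±m₁, j₂±m₂, J±M) = (3,2,0,3,0,2)
P² = 36/5
sum k=0..0:
  [0] +1/12 = 1/12
S = 1/12
C² = P²·S² = 1/20 ; C = +0.223607

+√(1/20) = +0.223607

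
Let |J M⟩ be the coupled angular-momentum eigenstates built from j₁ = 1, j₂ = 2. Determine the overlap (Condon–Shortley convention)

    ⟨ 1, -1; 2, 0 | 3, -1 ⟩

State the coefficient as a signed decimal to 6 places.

j₁+j₂−J=0  J+j₁−j₂=2  J−j₁+j₂=4  j₁+j₂+J+1=7
(j₁±m₁, j₂±m₂, J±M) = (0,2,2,2,2,4)
P² = 128/5
sum k=0..0:
  [0] +1/8 = 1/8
S = 1/8
C² = P²·S² = 2/5 ; C = +0.632456

+√(2/5) ≈ +0.632456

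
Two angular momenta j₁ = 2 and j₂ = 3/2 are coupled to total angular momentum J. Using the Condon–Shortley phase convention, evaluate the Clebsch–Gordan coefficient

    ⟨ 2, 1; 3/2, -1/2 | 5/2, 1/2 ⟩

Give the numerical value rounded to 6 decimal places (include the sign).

triangle: 1!×3!×2!/7! = 12/5040
(j±m)!: 3!×1!×1!×2!×3!×2! = 144
prefactor² = (2J+1)×Δ×N² = 72/35
  k=0: +1/(0!×1!×1!×1!×2!×1!) = 1/2
  k=1: −1/(1!×0!×0!×0!×3!×2!) = -1/12
Σ = 5/12  ⇒  CG² = 72/35×5/12² = 5/14
CG = +√(5/14) = +0.597614

+0.597614  (= +√(5/14))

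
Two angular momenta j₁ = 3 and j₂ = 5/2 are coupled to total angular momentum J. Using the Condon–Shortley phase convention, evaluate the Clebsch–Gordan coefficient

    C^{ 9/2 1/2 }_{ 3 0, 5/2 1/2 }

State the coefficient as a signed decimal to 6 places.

j₁+j₂−J=1  J+j₁−j₂=5  J−j₁+j₂=4  j₁+j₂+J+1=11
(j₁±m₁, j₂±m₂, J±M) = (3,3,3,2,5,4)
P² = 69120/77
sum k=0..1:
  [0] +1/72 = 1/72
  [1] −1/48 = -1/48
S = -1/144
C² = P²·S² = 10/231 ; C = -0.208063

-0.208063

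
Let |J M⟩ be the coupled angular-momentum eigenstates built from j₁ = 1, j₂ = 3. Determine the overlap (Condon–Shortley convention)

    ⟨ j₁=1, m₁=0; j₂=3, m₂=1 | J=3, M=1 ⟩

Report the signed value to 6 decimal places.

j₁+j₂−J=1  J+j₁−j₂=1  J−j₁+j₂=5  j₁+j₂+J+1=8
(j₁±m₁, j₂±m₂, J±M) = (1,1,4,2,4,2)
P² = 48
sum k=0..1:
  [0] +1/24 = 1/24
  [1] −1/12 = -1/12
S = -1/24
C² = P²·S² = 1/12 ; C = -0.288675

−√(1/12) = -0.288675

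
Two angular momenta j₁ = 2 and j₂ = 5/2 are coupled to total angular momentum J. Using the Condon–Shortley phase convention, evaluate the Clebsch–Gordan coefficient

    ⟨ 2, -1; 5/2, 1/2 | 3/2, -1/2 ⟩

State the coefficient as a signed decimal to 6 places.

+√(5/21) ≈ +0.487950

triangle: 3!·1!·2!/7! = 12/5040
(j±m)!: 1!·3!·3!·2!·1!·2! = 144
prefactor² = (2J+1)·Δ·N² = 48/35
  k=2: +1/(2!·1!·1!·1!·0!·1!) = 1/2
  k=3: −1/(3!·0!·0!·0!·1!·2!) = -1/12
Σ = 5/12  ⇒  CG² = 48/35·5/12² = 5/21
CG = +√(5/21) = +0.487950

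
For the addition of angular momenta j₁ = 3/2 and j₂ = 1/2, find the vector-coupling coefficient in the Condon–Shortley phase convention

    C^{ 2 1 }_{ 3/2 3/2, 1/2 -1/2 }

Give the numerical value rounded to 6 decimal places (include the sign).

triangle: 0!*3!*1!/5! = 6/120
(j±m)!: 3!*0!*0!*1!*3!*1! = 36
prefactor² = (2J+1)*Δ*N² = 9
  k=0: +1/(0!*0!*0!*0!*3!*1!) = 1/6
Σ = 1/6  ⇒  CG² = 9*1/6² = 1/4
CG = +√(1/4) = +0.500000

+√(1/4) = +0.500000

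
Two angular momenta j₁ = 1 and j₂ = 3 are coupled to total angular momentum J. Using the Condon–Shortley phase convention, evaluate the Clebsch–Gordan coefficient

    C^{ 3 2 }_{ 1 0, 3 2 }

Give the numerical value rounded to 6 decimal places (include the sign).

triangle: 1!*1!*5!/8! = 120/40320
(j±m)!: 1!*1!*5!*1!*5!*1! = 14400
prefactor² = (2J+1)*Δ*N² = 300
  k=0: +1/(0!*1!*1!*5!*0!*0!) = 1/120
  k=1: −1/(1!*0!*0!*4!*1!*1!) = -1/24
Σ = -1/30  ⇒  CG² = 300*(-1/30)² = 1/3
CG = −√(1/3) = -0.577350

-0.577350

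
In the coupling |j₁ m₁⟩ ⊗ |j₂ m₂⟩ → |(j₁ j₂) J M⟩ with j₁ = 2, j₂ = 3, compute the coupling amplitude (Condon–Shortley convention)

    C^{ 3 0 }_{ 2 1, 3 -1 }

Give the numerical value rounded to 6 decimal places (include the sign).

triangle: 2!·2!·4!/9! = 96/362880
(j±m)!: 3!·1!·2!·4!·3!·3! = 10368
prefactor² = (2J+1)·Δ·N² = 96/5
  k=0: +1/(0!·2!·1!·2!·1!·2!) = 1/8
  k=1: −1/(1!·1!·0!·1!·2!·3!) = -1/12
Σ = 1/24  ⇒  CG² = 96/5·1/24² = 1/30
CG = +√(1/30) = +0.182574

+0.182574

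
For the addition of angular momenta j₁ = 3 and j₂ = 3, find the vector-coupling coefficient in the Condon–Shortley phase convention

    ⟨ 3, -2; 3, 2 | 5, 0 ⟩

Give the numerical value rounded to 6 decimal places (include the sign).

−√(4/21) ≈ -0.436436

triangle: 1!×5!×5!/12! = 14400/479001600
(j±m)!: 1!×5!×5!×1!×5!×5! = 207360000
prefactor² = (2J+1)×Δ×N² = 480000/7
  k=0: +1/(0!×1!×5!×5!×0!×0!) = 1/14400
  k=1: −1/(1!×0!×4!×4!×1!×1!) = -1/576
Σ = -1/600  ⇒  CG² = 480000/7×(-1/600)² = 4/21
CG = −√(4/21) = -0.436436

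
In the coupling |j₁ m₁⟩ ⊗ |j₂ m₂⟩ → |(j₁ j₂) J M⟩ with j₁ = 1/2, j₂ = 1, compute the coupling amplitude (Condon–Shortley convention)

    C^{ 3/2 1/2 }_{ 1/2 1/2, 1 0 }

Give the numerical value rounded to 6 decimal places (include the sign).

j₁+j₂−J=0  J+j₁−j₂=1  J−j₁+j₂=2  j₁+j₂+J+1=4
(j₁±m₁, j₂±m₂, J±M) = (1,0,1,1,2,1)
P² = 2/3
sum k=0..0:
  [0] +1/1 = 1
S = 1
C² = P²·S² = 2/3 ; C = +0.816497

+√(2/3) = +0.816497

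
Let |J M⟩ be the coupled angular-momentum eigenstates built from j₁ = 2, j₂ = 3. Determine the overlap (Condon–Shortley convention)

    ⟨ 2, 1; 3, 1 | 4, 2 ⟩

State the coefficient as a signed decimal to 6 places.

j₁+j₂−J=1  J+j₁−j₂=3  J−j₁+j₂=5  j₁+j₂+J+1=10
(j₁±m₁, j₂±m₂, J±M) = (3,1,4,2,6,2)
P² = 5184/7
sum k=0..1:
  [0] +1/48 = 1/48
  [1] −1/72 = -1/72
S = 1/144
C² = P²·S² = 1/28 ; C = +0.188982

+√(1/28) ≈ +0.188982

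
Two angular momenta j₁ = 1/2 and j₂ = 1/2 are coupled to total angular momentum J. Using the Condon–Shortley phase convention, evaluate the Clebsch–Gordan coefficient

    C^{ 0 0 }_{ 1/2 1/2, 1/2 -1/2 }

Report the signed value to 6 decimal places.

triangle: 1!*0!*0!/2! = 1/2
(j±m)!: 1!*0!*0!*1!*0!*0! = 1
prefactor² = (2J+1)*Δ*N² = 1/2
  k=0: +1/(0!*1!*0!*0!*0!*0!) = 1
Σ = 1  ⇒  CG² = 1/2*1² = 1/2
CG = +√(1/2) = +0.707107

+√(1/2) = +0.707107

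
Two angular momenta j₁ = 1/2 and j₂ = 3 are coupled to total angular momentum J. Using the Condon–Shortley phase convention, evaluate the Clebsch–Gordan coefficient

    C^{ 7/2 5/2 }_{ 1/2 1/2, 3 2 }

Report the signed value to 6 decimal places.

+0.925820  (= +√(6/7))

j₁+j₂−J=0  J+j₁−j₂=1  J−j₁+j₂=6  j₁+j₂+J+1=8
(j₁±m₁, j₂±m₂, J±M) = (1,0,5,1,6,1)
P² = 86400/7
sum k=0..0:
  [0] +1/120 = 1/120
S = 1/120
C² = P²·S² = 6/7 ; C = +0.925820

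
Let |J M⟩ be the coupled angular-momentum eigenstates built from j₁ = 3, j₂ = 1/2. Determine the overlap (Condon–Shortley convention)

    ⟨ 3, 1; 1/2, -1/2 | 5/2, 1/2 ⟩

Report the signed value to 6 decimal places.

+0.755929

triangle: 1!*5!*0!/7! = 120/5040
(j±m)!: 4!*2!*0!*1!*3!*2! = 576
prefactor² = (2J+1)*Δ*N² = 576/7
  k=0: +1/(0!*1!*2!*0!*3!*0!) = 1/12
Σ = 1/12  ⇒  CG² = 576/7*1/12² = 4/7
CG = +√(4/7) = +0.755929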